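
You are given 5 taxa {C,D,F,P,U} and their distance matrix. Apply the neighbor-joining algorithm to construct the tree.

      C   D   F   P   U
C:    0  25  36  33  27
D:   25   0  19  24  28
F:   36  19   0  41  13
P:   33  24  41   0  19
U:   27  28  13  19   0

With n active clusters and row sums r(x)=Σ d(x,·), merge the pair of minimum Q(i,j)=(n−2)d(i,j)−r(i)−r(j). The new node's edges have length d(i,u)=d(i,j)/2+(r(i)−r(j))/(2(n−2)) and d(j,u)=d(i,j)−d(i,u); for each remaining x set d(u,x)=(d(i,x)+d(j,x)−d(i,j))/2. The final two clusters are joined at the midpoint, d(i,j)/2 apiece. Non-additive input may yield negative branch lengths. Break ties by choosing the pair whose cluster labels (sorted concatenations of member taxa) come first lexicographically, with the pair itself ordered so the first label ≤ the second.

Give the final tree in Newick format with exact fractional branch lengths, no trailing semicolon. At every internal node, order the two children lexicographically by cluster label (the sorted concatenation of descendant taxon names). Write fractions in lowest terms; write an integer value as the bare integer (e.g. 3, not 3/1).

1. join F+U (d=13, Q=-157) ⇒ FU; edges |F|=61/6, |U|=17/6
  updated: d(C,FU)=25, d(D,FU)=17, d(FU,P)=47/2
2. join C+D (d=25, Q=-99) ⇒ CD; edges |C|=67/4, |D|=33/4
  updated: d(CD,FU)=17/2, d(CD,P)=16
3. join CD+FU (d=17/2, Q=-48) ⇒ CDFU; edges |CD|=1/2, |FU|=8
  updated: d(CDFU,P)=31/2
4. join CDFU+P (d=31/2) ⇒ CDFPU; edges |CDFU|=31/4, |P|=31/4
final tree: (((C:67/4,D:33/4):1/2,(F:61/6,U:17/6):8):31/4,P:31/4)
total length: 62

(((C:67/4,D:33/4):1/2,(F:61/6,U:17/6):8):31/4,P:31/4)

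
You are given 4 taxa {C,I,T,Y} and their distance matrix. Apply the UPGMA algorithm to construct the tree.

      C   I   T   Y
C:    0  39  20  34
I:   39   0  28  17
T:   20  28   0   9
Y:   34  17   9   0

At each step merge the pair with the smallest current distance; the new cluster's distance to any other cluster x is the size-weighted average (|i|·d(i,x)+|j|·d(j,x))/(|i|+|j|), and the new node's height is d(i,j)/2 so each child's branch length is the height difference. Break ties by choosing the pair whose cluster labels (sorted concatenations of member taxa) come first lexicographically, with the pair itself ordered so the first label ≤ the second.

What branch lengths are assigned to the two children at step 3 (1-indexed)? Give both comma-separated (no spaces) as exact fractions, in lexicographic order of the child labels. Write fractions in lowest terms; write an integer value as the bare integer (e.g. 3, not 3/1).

31/2,17/4

iteration 1: select T,Y (d=9); attach at lengths (9/2, 9/2); label the merged cluster TY
  updated: d(C,TY)=27, d(I,TY)=45/2
iteration 2: select I,TY (d=45/2); attach at lengths (45/4, 27/4); label the merged cluster ITY
  updated: d(C,ITY)=31
iteration 3: select C,ITY (d=31); attach at lengths (31/2, 17/4); label the merged cluster CITY
final tree: (C:31/2,(I:45/4,(T:9/2,Y:9/2):27/4):17/4)
total length: 187/4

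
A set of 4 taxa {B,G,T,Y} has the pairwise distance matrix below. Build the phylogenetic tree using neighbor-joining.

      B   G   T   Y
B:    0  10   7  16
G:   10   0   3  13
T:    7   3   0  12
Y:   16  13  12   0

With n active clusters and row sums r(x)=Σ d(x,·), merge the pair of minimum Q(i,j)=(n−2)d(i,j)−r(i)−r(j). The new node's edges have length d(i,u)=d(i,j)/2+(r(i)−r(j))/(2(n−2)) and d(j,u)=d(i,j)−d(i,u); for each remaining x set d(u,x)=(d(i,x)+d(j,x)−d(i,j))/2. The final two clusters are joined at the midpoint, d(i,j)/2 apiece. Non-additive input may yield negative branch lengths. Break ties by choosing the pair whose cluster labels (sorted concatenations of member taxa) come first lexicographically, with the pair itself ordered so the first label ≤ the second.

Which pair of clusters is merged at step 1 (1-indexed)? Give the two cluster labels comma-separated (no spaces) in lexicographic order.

B,Y

iteration 1: select B,Y (d=16, Q=-42); attach at lengths (6, 10); label the merged cluster BY
  updated: d(BY,G)=7/2, d(BY,T)=3/2
iteration 2: select BY,G (d=7/2, Q=-8); attach at lengths (1, 5/2); label the merged cluster BGY
  updated: d(BGY,T)=1/2
iteration 3: select BGY,T (d=1/2); attach at lengths (1/4, 1/4); label the merged cluster BGTY
final tree: (((B:6,Y:10):1,G:5/2):1/4,T:1/4)
total length: 20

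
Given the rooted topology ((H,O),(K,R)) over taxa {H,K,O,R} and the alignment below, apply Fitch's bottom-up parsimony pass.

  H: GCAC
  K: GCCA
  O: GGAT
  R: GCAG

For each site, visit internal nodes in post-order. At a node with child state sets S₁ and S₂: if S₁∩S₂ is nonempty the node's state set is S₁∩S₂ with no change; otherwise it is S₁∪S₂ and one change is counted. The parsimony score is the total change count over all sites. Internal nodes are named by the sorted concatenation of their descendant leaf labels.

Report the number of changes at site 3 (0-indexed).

3

HO@0: {G} ∩ {G} = {G} (intersection, +0)
KR@0: {G} ∩ {G} = {G} (intersection, +0)
HKOR@0: {G} ∩ {G} = {G} (intersection, +0)
HO@1: {C} ∪ {G} = {C,G} (union, +1)
KR@1: {C} ∩ {C} = {C} (intersection, +0)
HKOR@1: {C,G} ∩ {C} = {C} (intersection, +0)
HO@2: {A} ∩ {A} = {A} (intersection, +0)
KR@2: {C} ∪ {A} = {A,C} (union, +1)
HKOR@2: {A} ∩ {A,C} = {A} (intersection, +0)
HO@3: {C} ∪ {T} = {C,T} (union, +1)
KR@3: {A} ∪ {G} = {A,G} (union, +1)
HKOR@3: {C,T} ∪ {A,G} = {A,C,G,T} (union, +1)
per-site changes: [0, 1, 1, 3]; total = 5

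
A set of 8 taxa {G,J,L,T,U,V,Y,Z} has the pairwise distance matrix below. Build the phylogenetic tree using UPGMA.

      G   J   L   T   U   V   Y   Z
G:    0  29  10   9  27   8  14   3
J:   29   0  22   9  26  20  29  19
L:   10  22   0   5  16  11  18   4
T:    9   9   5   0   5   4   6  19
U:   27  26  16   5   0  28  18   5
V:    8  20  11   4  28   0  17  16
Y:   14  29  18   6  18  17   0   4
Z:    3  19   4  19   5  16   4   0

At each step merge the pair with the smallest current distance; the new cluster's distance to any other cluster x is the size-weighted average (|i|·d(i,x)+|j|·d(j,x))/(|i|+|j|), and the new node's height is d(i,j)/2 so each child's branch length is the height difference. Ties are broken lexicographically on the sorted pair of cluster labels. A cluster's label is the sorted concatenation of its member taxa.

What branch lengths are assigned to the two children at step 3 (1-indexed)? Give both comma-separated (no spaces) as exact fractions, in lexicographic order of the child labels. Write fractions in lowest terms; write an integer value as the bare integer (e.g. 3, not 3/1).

2,7/2

iteration 1: select G,Z (d=3); attach at lengths (3/2, 3/2); label the merged cluster GZ
  updated: d(GZ,J)=24, d(GZ,L)=7, d(GZ,T)=14, d(GZ,U)=16, d(GZ,V)=12, d(GZ,Y)=9
iteration 2: select T,V (d=4); attach at lengths (2, 2); label the merged cluster TV
  updated: d(GZ,TV)=13, d(J,TV)=29/2, d(L,TV)=8, d(TV,U)=33/2, d(TV,Y)=23/2
iteration 3: select GZ,L (d=7); attach at lengths (2, 7/2); label the merged cluster GLZ
  updated: d(GLZ,J)=70/3, d(GLZ,TV)=34/3, d(GLZ,U)=16, d(GLZ,Y)=12
iteration 4: select GLZ,TV (d=34/3); attach at lengths (13/6, 11/3); label the merged cluster GLTVZ
  updated: d(GLTVZ,J)=99/5, d(GLTVZ,U)=81/5, d(GLTVZ,Y)=59/5
iteration 5: select GLTVZ,Y (d=59/5); attach at lengths (7/30, 59/10); label the merged cluster GLTVYZ
  updated: d(GLTVYZ,J)=64/3, d(GLTVYZ,U)=33/2
iteration 6: select GLTVYZ,U (d=33/2); attach at lengths (47/20, 33/4); label the merged cluster GLTUVYZ
  updated: d(GLTUVYZ,J)=22
iteration 7: select GLTUVYZ,J (d=22); attach at lengths (11/4, 11); label the merged cluster GJLTUVYZ
final tree: ((((((G:3/2,Z:3/2):2,L:7/2):13/6,(T:2,V:2):11/3):7/30,Y:59/10):47/20,U:33/4):11/4,J:11)
total length: 2929/60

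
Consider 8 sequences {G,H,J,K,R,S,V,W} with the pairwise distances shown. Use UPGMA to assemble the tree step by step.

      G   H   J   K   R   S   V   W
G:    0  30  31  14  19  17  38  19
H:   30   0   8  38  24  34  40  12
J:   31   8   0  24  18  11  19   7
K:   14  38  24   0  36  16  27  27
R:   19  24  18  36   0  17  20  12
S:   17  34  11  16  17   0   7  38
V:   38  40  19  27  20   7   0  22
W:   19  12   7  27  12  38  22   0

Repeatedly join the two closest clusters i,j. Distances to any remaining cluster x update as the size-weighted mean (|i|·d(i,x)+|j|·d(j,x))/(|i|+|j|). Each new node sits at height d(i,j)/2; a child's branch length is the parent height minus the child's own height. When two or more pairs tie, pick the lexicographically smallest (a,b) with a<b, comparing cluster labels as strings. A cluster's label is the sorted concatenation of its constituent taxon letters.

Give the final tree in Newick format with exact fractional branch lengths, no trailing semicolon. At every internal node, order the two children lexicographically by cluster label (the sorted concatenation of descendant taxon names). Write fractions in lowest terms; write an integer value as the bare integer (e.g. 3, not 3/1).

step 1: merge (J,W) at d=7; branch lengths J→7/2, W→7/2; new cluster JW
  updated: d(G,JW)=25, d(H,JW)=10, d(JW,K)=51/2, d(JW,R)=15, d(JW,S)=49/2, d(JW,V)=41/2
step 2: merge (S,V) at d=7; branch lengths S→7/2, V→7/2; new cluster SV
  updated: d(G,SV)=55/2, d(H,SV)=37, d(JW,SV)=45/2, d(K,SV)=43/2, d(R,SV)=37/2
step 3: merge (H,JW) at d=10; branch lengths H→5, JW→3/2; new cluster HJW
  updated: d(G,HJW)=80/3, d(HJW,K)=89/3, d(HJW,R)=18, d(HJW,SV)=82/3
step 4: merge (G,K) at d=14; branch lengths G→7, K→7; new cluster GK
  updated: d(GK,HJW)=169/6, d(GK,R)=55/2, d(GK,SV)=49/2
step 5: merge (HJW,R) at d=18; branch lengths HJW→4, R→9; new cluster HJRW
  updated: d(GK,HJRW)=28, d(HJRW,SV)=201/8
step 6: merge (GK,SV) at d=49/2; branch lengths GK→21/4, SV→35/4; new cluster GKSV
  updated: d(GKSV,HJRW)=425/16
step 7: merge (GKSV,HJRW) at d=425/16; branch lengths GKSV→33/32, HJRW→137/32; new cluster GHJKRSVW
final tree: (((G:7,K:7):21/4,(S:7/2,V:7/2):35/4):33/32,((H:5,(J:7/2,W:7/2):3/2):4,R:9):137/32)
total length: 1069/16

(((G:7,K:7):21/4,(S:7/2,V:7/2):35/4):33/32,((H:5,(J:7/2,W:7/2):3/2):4,R:9):137/32)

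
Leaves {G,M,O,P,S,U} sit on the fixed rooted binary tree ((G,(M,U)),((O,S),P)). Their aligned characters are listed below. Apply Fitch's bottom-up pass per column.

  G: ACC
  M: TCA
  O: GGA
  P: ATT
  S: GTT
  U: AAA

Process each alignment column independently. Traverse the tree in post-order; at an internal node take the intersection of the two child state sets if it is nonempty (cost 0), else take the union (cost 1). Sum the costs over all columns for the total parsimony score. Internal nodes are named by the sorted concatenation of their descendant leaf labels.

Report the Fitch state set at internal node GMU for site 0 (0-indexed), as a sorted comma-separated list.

A

MU@0: {T} ∪ {A} = {A,T} (union, +1)
GMU@0: {A} ∩ {A,T} = {A} (intersection, +0)
OS@0: {G} ∩ {G} = {G} (intersection, +0)
OPS@0: {G} ∪ {A} = {A,G} (union, +1)
GMOPSU@0: {A} ∩ {A,G} = {A} (intersection, +0)
MU@1: {C} ∪ {A} = {A,C} (union, +1)
GMU@1: {C} ∩ {A,C} = {C} (intersection, +0)
OS@1: {G} ∪ {T} = {G,T} (union, +1)
OPS@1: {G,T} ∩ {T} = {T} (intersection, +0)
GMOPSU@1: {C} ∪ {T} = {C,T} (union, +1)
MU@2: {A} ∩ {A} = {A} (intersection, +0)
GMU@2: {C} ∪ {A} = {A,C} (union, +1)
OS@2: {A} ∪ {T} = {A,T} (union, +1)
OPS@2: {A,T} ∩ {T} = {T} (intersection, +0)
GMOPSU@2: {A,C} ∪ {T} = {A,C,T} (union, +1)
per-site changes: [2, 3, 3]; total = 8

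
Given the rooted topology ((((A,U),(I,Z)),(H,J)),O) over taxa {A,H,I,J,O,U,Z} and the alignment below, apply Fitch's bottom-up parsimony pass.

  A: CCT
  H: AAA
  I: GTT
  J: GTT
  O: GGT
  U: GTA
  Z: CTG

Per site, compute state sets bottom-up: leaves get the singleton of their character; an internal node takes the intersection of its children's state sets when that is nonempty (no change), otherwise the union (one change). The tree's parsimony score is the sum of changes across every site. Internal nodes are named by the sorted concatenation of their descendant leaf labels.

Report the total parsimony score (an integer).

9

[col 0] AU: children A:{C}, U:{G} ∪→ {C,G}; cost 1
[col 0] IZ: children I:{G}, Z:{C} ∪→ {C,G}; cost 1
[col 0] AIUZ: children AU:{C,G}, IZ:{C,G} ∩→ {C,G}; cost 0
[col 0] HJ: children H:{A}, J:{G} ∪→ {A,G}; cost 1
[col 0] AHIJUZ: children AIUZ:{C,G}, HJ:{A,G} ∩→ {G}; cost 0
[col 0] AHIJOUZ: children AHIJUZ:{G}, O:{G} ∩→ {G}; cost 0
[col 1] AU: children A:{C}, U:{T} ∪→ {C,T}; cost 1
[col 1] IZ: children I:{T}, Z:{T} ∩→ {T}; cost 0
[col 1] AIUZ: children AU:{C,T}, IZ:{T} ∩→ {T}; cost 0
[col 1] HJ: children H:{A}, J:{T} ∪→ {A,T}; cost 1
[col 1] AHIJUZ: children AIUZ:{T}, HJ:{A,T} ∩→ {T}; cost 0
[col 1] AHIJOUZ: children AHIJUZ:{T}, O:{G} ∪→ {G,T}; cost 1
[col 2] AU: children A:{T}, U:{A} ∪→ {A,T}; cost 1
[col 2] IZ: children I:{T}, Z:{G} ∪→ {G,T}; cost 1
[col 2] AIUZ: children AU:{A,T}, IZ:{G,T} ∩→ {T}; cost 0
[col 2] HJ: children H:{A}, J:{T} ∪→ {A,T}; cost 1
[col 2] AHIJUZ: children AIUZ:{T}, HJ:{A,T} ∩→ {T}; cost 0
[col 2] AHIJOUZ: children AHIJUZ:{T}, O:{T} ∩→ {T}; cost 0
per-site changes: [3, 3, 3]; total = 9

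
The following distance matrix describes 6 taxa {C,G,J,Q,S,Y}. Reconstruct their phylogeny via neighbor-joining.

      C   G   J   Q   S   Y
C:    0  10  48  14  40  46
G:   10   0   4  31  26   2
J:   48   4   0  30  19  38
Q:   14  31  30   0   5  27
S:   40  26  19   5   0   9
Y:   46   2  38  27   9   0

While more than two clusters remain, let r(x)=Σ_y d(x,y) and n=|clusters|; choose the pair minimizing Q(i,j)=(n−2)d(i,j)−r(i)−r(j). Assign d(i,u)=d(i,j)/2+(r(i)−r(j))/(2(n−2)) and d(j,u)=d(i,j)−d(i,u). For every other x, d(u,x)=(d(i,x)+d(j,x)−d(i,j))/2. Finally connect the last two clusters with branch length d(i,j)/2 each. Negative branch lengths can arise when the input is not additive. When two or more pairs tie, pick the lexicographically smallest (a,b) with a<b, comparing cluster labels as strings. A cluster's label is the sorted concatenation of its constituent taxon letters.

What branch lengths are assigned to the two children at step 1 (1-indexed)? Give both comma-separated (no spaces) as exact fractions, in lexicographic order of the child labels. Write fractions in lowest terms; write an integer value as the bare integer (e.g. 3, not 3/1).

step 1: merge (C,Q) at d=14, Q=-209; branch lengths C→107/8, Q→5/8; new cluster CQ
  updated: d(CQ,G)=27/2, d(CQ,J)=32, d(CQ,S)=31/2, d(CQ,Y)=59/2
step 2: merge (G,J) at d=4, Q=-253/2; branch lengths G→-71/12, J→119/12; new cluster GJ
  updated: d(CQ,GJ)=83/4, d(GJ,S)=41/2, d(GJ,Y)=18
step 3: merge (CQ,GJ) at d=83/4, Q=-167/2; branch lengths CQ→12, GJ→35/4; new cluster CGJQ
  updated: d(CGJQ,S)=61/8, d(CGJQ,Y)=107/8
step 4: merge (CGJQ,S) at d=61/8, Q=-30; branch lengths CGJQ→6, S→13/8; new cluster CGJQS
  updated: d(CGJQS,Y)=59/8
step 5: merge (CGJQS,Y) at d=59/8; branch lengths CGJQS→59/16, Y→59/16; new cluster CGJQSY
final tree: ((((C:107/8,Q:5/8):12,(G:-71/12,J:119/12):35/4):6,S:13/8):59/16,Y:59/16)
total length: 215/4

107/8,5/8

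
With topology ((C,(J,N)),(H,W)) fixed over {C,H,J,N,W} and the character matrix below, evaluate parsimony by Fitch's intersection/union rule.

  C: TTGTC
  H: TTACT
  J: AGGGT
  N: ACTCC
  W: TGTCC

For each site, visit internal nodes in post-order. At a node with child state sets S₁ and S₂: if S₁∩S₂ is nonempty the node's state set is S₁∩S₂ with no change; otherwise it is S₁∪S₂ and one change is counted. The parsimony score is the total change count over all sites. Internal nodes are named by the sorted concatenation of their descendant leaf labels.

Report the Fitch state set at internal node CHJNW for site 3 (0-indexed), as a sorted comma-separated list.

C

site 0, node JN: J={A} ∩ N={A} → {A} (+0)
site 0, node CJN: C={T} ∪ JN={A} → {A,T} (+1)
site 0, node HW: H={T} ∩ W={T} → {T} (+0)
site 0, node CHJNW: CJN={A,T} ∩ HW={T} → {T} (+0)
site 1, node JN: J={G} ∪ N={C} → {C,G} (+1)
site 1, node CJN: C={T} ∪ JN={C,G} → {C,G,T} (+1)
site 1, node HW: H={T} ∪ W={G} → {G,T} (+1)
site 1, node CHJNW: CJN={C,G,T} ∩ HW={G,T} → {G,T} (+0)
site 2, node JN: J={G} ∪ N={T} → {G,T} (+1)
site 2, node CJN: C={G} ∩ JN={G,T} → {G} (+0)
site 2, node HW: H={A} ∪ W={T} → {A,T} (+1)
site 2, node CHJNW: CJN={G} ∪ HW={A,T} → {A,G,T} (+1)
site 3, node JN: J={G} ∪ N={C} → {C,G} (+1)
site 3, node CJN: C={T} ∪ JN={C,G} → {C,G,T} (+1)
site 3, node HW: H={C} ∩ W={C} → {C} (+0)
site 3, node CHJNW: CJN={C,G,T} ∩ HW={C} → {C} (+0)
site 4, node JN: J={T} ∪ N={C} → {C,T} (+1)
site 4, node CJN: C={C} ∩ JN={C,T} → {C} (+0)
site 4, node HW: H={T} ∪ W={C} → {C,T} (+1)
site 4, node CHJNW: CJN={C} ∩ HW={C,T} → {C} (+0)
per-site changes: [1, 3, 3, 2, 2]; total = 11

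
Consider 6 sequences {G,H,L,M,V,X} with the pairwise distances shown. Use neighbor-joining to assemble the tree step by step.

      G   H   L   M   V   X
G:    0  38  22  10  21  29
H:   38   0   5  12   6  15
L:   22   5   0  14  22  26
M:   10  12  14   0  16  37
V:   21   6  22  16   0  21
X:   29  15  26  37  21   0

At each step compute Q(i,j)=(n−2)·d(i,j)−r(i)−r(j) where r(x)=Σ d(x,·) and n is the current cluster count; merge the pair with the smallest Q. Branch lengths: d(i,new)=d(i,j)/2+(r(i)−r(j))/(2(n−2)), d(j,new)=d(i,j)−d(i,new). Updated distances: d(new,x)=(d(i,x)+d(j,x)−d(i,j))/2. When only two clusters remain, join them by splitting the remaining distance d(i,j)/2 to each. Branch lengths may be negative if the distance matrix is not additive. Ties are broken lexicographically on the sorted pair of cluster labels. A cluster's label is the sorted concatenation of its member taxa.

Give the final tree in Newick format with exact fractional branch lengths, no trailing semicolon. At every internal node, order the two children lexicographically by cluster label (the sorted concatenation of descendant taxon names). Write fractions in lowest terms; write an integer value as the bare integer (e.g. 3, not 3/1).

step 1: merge (G,M) at d=10, Q=-169; branch lengths G→71/8, M→9/8; new cluster GM
  updated: d(GM,H)=20, d(GM,L)=13, d(GM,V)=27/2, d(GM,X)=28
step 2: merge (GM,L) at d=13, Q=-203/2; branch lengths GM→95/12, L→61/12; new cluster GLM
  updated: d(GLM,H)=6, d(GLM,V)=45/4, d(GLM,X)=41/2
step 3: merge (GLM,V) at d=45/4, Q=-107/2; branch lengths GLM→11/2, V→23/4; new cluster GLMV
  updated: d(GLMV,H)=3/8, d(GLMV,X)=121/8
step 4: merge (GLMV,H) at d=3/8, Q=-61/2; branch lengths GLMV→1/4, H→1/8; new cluster GHLMV
  updated: d(GHLMV,X)=119/8
step 5: merge (GHLMV,X) at d=119/8; branch lengths GHLMV→119/16, X→119/16; new cluster GHLMVX
final tree: (((((G:71/8,M:9/8):95/12,L:61/12):11/2,V:23/4):1/4,H:1/8):119/16,X:119/16)
total length: 99/2

(((((G:71/8,M:9/8):95/12,L:61/12):11/2,V:23/4):1/4,H:1/8):119/16,X:119/16)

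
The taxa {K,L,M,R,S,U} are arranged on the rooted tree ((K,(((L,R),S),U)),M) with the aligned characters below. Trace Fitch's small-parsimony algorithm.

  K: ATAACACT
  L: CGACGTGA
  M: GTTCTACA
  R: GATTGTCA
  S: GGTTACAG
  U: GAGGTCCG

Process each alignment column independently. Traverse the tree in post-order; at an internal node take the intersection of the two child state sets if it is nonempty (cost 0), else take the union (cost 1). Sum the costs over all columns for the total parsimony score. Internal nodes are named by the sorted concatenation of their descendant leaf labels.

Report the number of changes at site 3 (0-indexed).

site 0, node LR: L={C} ∪ R={G} → {C,G} (+1)
site 0, node LRS: LR={C,G} ∩ S={G} → {G} (+0)
site 0, node LRSU: LRS={G} ∩ U={G} → {G} (+0)
site 0, node KLRSU: K={A} ∪ LRSU={G} → {A,G} (+1)
site 0, node KLMRSU: KLRSU={A,G} ∩ M={G} → {G} (+0)
site 1, node LR: L={G} ∪ R={A} → {A,G} (+1)
site 1, node LRS: LR={A,G} ∩ S={G} → {G} (+0)
site 1, node LRSU: LRS={G} ∪ U={A} → {A,G} (+1)
site 1, node KLRSU: K={T} ∪ LRSU={A,G} → {A,G,T} (+1)
site 1, node KLMRSU: KLRSU={A,G,T} ∩ M={T} → {T} (+0)
site 2, node LR: L={A} ∪ R={T} → {A,T} (+1)
site 2, node LRS: LR={A,T} ∩ S={T} → {T} (+0)
site 2, node LRSU: LRS={T} ∪ U={G} → {G,T} (+1)
site 2, node KLRSU: K={A} ∪ LRSU={G,T} → {A,G,T} (+1)
site 2, node KLMRSU: KLRSU={A,G,T} ∩ M={T} → {T} (+0)
site 3, node LR: L={C} ∪ R={T} → {C,T} (+1)
site 3, node LRS: LR={C,T} ∩ S={T} → {T} (+0)
site 3, node LRSU: LRS={T} ∪ U={G} → {G,T} (+1)
site 3, node KLRSU: K={A} ∪ LRSU={G,T} → {A,G,T} (+1)
site 3, node KLMRSU: KLRSU={A,G,T} ∪ M={C} → {A,C,G,T} (+1)
site 4, node LR: L={G} ∩ R={G} → {G} (+0)
site 4, node LRS: LR={G} ∪ S={A} → {A,G} (+1)
site 4, node LRSU: LRS={A,G} ∪ U={T} → {A,G,T} (+1)
site 4, node KLRSU: K={C} ∪ LRSU={A,G,T} → {A,C,G,T} (+1)
site 4, node KLMRSU: KLRSU={A,C,G,T} ∩ M={T} → {T} (+0)
site 5, node LR: L={T} ∩ R={T} → {T} (+0)
site 5, node LRS: LR={T} ∪ S={C} → {C,T} (+1)
site 5, node LRSU: LRS={C,T} ∩ U={C} → {C} (+0)
site 5, node KLRSU: K={A} ∪ LRSU={C} → {A,C} (+1)
site 5, node KLMRSU: KLRSU={A,C} ∩ M={A} → {A} (+0)
site 6, node LR: L={G} ∪ R={C} → {C,G} (+1)
site 6, node LRS: LR={C,G} ∪ S={A} → {A,C,G} (+1)
site 6, node LRSU: LRS={A,C,G} ∩ U={C} → {C} (+0)
site 6, node KLRSU: K={C} ∩ LRSU={C} → {C} (+0)
site 6, node KLMRSU: KLRSU={C} ∩ M={C} → {C} (+0)
site 7, node LR: L={A} ∩ R={A} → {A} (+0)
site 7, node LRS: LR={A} ∪ S={G} → {A,G} (+1)
site 7, node LRSU: LRS={A,G} ∩ U={G} → {G} (+0)
site 7, node KLRSU: K={T} ∪ LRSU={G} → {G,T} (+1)
site 7, node KLMRSU: KLRSU={G,T} ∪ M={A} → {A,G,T} (+1)
per-site changes: [2, 3, 3, 4, 3, 2, 2, 3]; total = 22

4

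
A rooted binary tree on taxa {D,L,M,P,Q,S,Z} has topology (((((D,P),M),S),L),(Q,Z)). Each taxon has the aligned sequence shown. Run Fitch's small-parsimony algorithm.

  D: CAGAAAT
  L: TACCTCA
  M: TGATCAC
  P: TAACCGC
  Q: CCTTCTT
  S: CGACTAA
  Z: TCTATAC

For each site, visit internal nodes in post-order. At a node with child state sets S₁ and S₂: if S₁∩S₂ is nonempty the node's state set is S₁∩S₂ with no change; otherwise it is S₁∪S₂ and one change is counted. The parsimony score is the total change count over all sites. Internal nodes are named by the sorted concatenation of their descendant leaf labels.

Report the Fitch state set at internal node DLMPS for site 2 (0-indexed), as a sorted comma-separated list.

DP@0: {C} ∪ {T} = {C,T} (union, +1)
DMP@0: {C,T} ∩ {T} = {T} (intersection, +0)
DMPS@0: {T} ∪ {C} = {C,T} (union, +1)
DLMPS@0: {C,T} ∩ {T} = {T} (intersection, +0)
QZ@0: {C} ∪ {T} = {C,T} (union, +1)
DLMPQSZ@0: {T} ∩ {C,T} = {T} (intersection, +0)
DP@1: {A} ∩ {A} = {A} (intersection, +0)
DMP@1: {A} ∪ {G} = {A,G} (union, +1)
DMPS@1: {A,G} ∩ {G} = {G} (intersection, +0)
DLMPS@1: {G} ∪ {A} = {A,G} (union, +1)
QZ@1: {C} ∩ {C} = {C} (intersection, +0)
DLMPQSZ@1: {A,G} ∪ {C} = {A,C,G} (union, +1)
DP@2: {G} ∪ {A} = {A,G} (union, +1)
DMP@2: {A,G} ∩ {A} = {A} (intersection, +0)
DMPS@2: {A} ∩ {A} = {A} (intersection, +0)
DLMPS@2: {A} ∪ {C} = {A,C} (union, +1)
QZ@2: {T} ∩ {T} = {T} (intersection, +0)
DLMPQSZ@2: {A,C} ∪ {T} = {A,C,T} (union, +1)
DP@3: {A} ∪ {C} = {A,C} (union, +1)
DMP@3: {A,C} ∪ {T} = {A,C,T} (union, +1)
DMPS@3: {A,C,T} ∩ {C} = {C} (intersection, +0)
DLMPS@3: {C} ∩ {C} = {C} (intersection, +0)
QZ@3: {T} ∪ {A} = {A,T} (union, +1)
DLMPQSZ@3: {C} ∪ {A,T} = {A,C,T} (union, +1)
DP@4: {A} ∪ {C} = {A,C} (union, +1)
DMP@4: {A,C} ∩ {C} = {C} (intersection, +0)
DMPS@4: {C} ∪ {T} = {C,T} (union, +1)
DLMPS@4: {C,T} ∩ {T} = {T} (intersection, +0)
QZ@4: {C} ∪ {T} = {C,T} (union, +1)
DLMPQSZ@4: {T} ∩ {C,T} = {T} (intersection, +0)
DP@5: {A} ∪ {G} = {A,G} (union, +1)
DMP@5: {A,G} ∩ {A} = {A} (intersection, +0)
DMPS@5: {A} ∩ {A} = {A} (intersection, +0)
DLMPS@5: {A} ∪ {C} = {A,C} (union, +1)
QZ@5: {T} ∪ {A} = {A,T} (union, +1)
DLMPQSZ@5: {A,C} ∩ {A,T} = {A} (intersection, +0)
DP@6: {T} ∪ {C} = {C,T} (union, +1)
DMP@6: {C,T} ∩ {C} = {C} (intersection, +0)
DMPS@6: {C} ∪ {A} = {A,C} (union, +1)
DLMPS@6: {A,C} ∩ {A} = {A} (intersection, +0)
QZ@6: {T} ∪ {C} = {C,T} (union, +1)
DLMPQSZ@6: {A} ∪ {C,T} = {A,C,T} (union, +1)
per-site changes: [3, 3, 3, 4, 3, 3, 4]; total = 23

A,C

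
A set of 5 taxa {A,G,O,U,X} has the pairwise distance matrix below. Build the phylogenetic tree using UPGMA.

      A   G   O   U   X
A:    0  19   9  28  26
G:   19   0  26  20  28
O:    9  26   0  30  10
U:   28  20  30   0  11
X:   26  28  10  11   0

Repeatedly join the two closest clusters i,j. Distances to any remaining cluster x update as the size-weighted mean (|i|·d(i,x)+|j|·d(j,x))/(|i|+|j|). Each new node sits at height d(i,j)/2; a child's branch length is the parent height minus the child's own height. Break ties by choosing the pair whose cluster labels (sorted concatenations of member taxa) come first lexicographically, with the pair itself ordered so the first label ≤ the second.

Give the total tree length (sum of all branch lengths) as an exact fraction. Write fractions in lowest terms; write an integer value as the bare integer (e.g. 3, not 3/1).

step 1: merge (A,O) at d=9; branch lengths A→9/2, O→9/2; new cluster AO
  updated: d(AO,G)=45/2, d(AO,U)=29, d(AO,X)=18
step 2: merge (U,X) at d=11; branch lengths U→11/2, X→11/2; new cluster UX
  updated: d(AO,UX)=47/2, d(G,UX)=24
step 3: merge (AO,G) at d=45/2; branch lengths AO→27/4, G→45/4; new cluster AGO
  updated: d(AGO,UX)=71/3
step 4: merge (AGO,UX) at d=71/3; branch lengths AGO→7/12, UX→19/3; new cluster AGOUX
final tree: (((A:9/2,O:9/2):27/4,G:45/4):7/12,(U:11/2,X:11/2):19/3)
total length: 539/12

539/12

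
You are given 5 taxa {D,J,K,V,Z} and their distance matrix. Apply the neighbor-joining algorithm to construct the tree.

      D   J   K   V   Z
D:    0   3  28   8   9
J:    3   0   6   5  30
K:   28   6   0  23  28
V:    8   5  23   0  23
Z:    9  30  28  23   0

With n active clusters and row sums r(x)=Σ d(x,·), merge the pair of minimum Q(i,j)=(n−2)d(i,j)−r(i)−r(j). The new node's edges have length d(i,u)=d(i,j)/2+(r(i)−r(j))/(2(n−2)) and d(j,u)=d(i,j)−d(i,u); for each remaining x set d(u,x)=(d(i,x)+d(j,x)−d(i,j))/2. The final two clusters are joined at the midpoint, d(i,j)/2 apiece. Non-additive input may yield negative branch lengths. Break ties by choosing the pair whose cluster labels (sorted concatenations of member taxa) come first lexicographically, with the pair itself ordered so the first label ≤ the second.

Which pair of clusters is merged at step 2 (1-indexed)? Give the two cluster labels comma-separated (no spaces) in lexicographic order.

1. join D+Z (d=9, Q=-111) ⇒ DZ; edges |D|=-5/2, |Z|=23/2
  updated: d(DZ,J)=12, d(DZ,K)=47/2, d(DZ,V)=11
2. join DZ+V (d=11, Q=-127/2) ⇒ DVZ; edges |DZ|=59/8, |V|=29/8
  updated: d(DVZ,J)=3, d(DVZ,K)=71/4
3. join DVZ+J (d=3, Q=-107/4) ⇒ DJVZ; edges |DVZ|=59/8, |J|=-35/8
  updated: d(DJVZ,K)=83/8
4. join DJVZ+K (d=83/8) ⇒ DJKVZ; edges |DJVZ|=83/16, |K|=83/16
final tree: ((((D:-5/2,Z:23/2):59/8,V:29/8):59/8,J:-35/8):83/16,K:83/16)
total length: 267/8

DZ,V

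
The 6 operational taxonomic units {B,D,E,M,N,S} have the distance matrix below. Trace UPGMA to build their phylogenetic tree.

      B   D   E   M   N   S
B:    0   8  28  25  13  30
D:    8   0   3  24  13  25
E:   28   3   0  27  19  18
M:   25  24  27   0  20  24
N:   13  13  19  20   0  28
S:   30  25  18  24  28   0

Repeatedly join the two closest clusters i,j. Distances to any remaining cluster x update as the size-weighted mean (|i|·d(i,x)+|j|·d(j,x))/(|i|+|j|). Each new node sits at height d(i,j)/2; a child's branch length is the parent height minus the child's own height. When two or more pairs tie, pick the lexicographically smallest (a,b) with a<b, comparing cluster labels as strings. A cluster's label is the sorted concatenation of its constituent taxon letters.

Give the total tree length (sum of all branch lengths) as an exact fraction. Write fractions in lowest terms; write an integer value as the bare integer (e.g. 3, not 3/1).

107/2

1. join D+E (d=3) ⇒ DE; edges |D|=3/2, |E|=3/2
  updated: d(B,DE)=18, d(DE,M)=51/2, d(DE,N)=16, d(DE,S)=43/2
2. join B+N (d=13) ⇒ BN; edges |B|=13/2, |N|=13/2
  updated: d(BN,DE)=17, d(BN,M)=45/2, d(BN,S)=29
3. join BN+DE (d=17) ⇒ BDEN; edges |BN|=2, |DE|=7
  updated: d(BDEN,M)=24, d(BDEN,S)=101/4
4. join BDEN+M (d=24) ⇒ BDEMN; edges |BDEN|=7/2, |M|=12
  updated: d(BDEMN,S)=25
5. join BDEMN+S (d=25) ⇒ BDEMNS; edges |BDEMN|=1/2, |S|=25/2
final tree: ((((B:13/2,N:13/2):2,(D:3/2,E:3/2):7):7/2,M:12):1/2,S:25/2)
total length: 107/2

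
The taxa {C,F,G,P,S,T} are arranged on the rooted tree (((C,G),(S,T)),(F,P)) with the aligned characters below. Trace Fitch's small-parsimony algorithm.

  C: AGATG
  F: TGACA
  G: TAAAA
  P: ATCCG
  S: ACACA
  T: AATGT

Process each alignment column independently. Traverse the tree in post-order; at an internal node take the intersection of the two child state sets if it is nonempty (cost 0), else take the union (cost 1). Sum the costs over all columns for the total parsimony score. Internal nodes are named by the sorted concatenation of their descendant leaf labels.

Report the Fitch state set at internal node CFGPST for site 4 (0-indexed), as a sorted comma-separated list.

A

CG@0: {A} ∪ {T} = {A,T} (union, +1)
ST@0: {A} ∩ {A} = {A} (intersection, +0)
CGST@0: {A,T} ∩ {A} = {A} (intersection, +0)
FP@0: {T} ∪ {A} = {A,T} (union, +1)
CFGPST@0: {A} ∩ {A,T} = {A} (intersection, +0)
CG@1: {G} ∪ {A} = {A,G} (union, +1)
ST@1: {C} ∪ {A} = {A,C} (union, +1)
CGST@1: {A,G} ∩ {A,C} = {A} (intersection, +0)
FP@1: {G} ∪ {T} = {G,T} (union, +1)
CFGPST@1: {A} ∪ {G,T} = {A,G,T} (union, +1)
CG@2: {A} ∩ {A} = {A} (intersection, +0)
ST@2: {A} ∪ {T} = {A,T} (union, +1)
CGST@2: {A} ∩ {A,T} = {A} (intersection, +0)
FP@2: {A} ∪ {C} = {A,C} (union, +1)
CFGPST@2: {A} ∩ {A,C} = {A} (intersection, +0)
CG@3: {T} ∪ {A} = {A,T} (union, +1)
ST@3: {C} ∪ {G} = {C,G} (union, +1)
CGST@3: {A,T} ∪ {C,G} = {A,C,G,T} (union, +1)
FP@3: {C} ∩ {C} = {C} (intersection, +0)
CFGPST@3: {A,C,G,T} ∩ {C} = {C} (intersection, +0)
CG@4: {G} ∪ {A} = {A,G} (union, +1)
ST@4: {A} ∪ {T} = {A,T} (union, +1)
CGST@4: {A,G} ∩ {A,T} = {A} (intersection, +0)
FP@4: {A} ∪ {G} = {A,G} (union, +1)
CFGPST@4: {A} ∩ {A,G} = {A} (intersection, +0)
per-site changes: [2, 4, 2, 3, 3]; total = 14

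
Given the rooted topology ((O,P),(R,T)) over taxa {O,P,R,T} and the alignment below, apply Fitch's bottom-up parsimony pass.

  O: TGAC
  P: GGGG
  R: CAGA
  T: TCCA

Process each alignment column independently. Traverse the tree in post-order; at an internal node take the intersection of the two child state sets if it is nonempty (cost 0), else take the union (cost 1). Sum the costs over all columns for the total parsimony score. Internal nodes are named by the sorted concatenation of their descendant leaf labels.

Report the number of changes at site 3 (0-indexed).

[col 0] OP: children O:{T}, P:{G} ∪→ {G,T}; cost 1
[col 0] RT: children R:{C}, T:{T} ∪→ {C,T}; cost 1
[col 0] OPRT: children OP:{G,T}, RT:{C,T} ∩→ {T}; cost 0
[col 1] OP: children O:{G}, P:{G} ∩→ {G}; cost 0
[col 1] RT: children R:{A}, T:{C} ∪→ {A,C}; cost 1
[col 1] OPRT: children OP:{G}, RT:{A,C} ∪→ {A,C,G}; cost 1
[col 2] OP: children O:{A}, P:{G} ∪→ {A,G}; cost 1
[col 2] RT: children R:{G}, T:{C} ∪→ {C,G}; cost 1
[col 2] OPRT: children OP:{A,G}, RT:{C,G} ∩→ {G}; cost 0
[col 3] OP: children O:{C}, P:{G} ∪→ {C,G}; cost 1
[col 3] RT: children R:{A}, T:{A} ∩→ {A}; cost 0
[col 3] OPRT: children OP:{C,G}, RT:{A} ∪→ {A,C,G}; cost 1
per-site changes: [2, 2, 2, 2]; total = 8

2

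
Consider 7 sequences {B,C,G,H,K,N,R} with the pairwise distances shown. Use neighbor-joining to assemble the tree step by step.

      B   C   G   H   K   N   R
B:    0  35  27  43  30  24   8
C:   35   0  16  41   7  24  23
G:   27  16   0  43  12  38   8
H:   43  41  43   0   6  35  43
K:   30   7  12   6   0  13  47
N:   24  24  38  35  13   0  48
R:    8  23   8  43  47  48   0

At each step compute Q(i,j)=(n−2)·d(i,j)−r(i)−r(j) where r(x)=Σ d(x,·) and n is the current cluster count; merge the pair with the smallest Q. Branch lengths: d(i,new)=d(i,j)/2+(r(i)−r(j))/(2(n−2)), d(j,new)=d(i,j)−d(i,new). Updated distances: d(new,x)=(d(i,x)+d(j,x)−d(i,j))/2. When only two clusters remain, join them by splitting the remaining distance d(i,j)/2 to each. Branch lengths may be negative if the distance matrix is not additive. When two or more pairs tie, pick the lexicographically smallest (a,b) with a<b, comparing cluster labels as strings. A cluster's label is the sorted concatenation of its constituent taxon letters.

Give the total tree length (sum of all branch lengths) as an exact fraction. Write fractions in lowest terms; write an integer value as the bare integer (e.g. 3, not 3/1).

iteration 1: select B,R (d=8, Q=-304); attach at lengths (3, 5); label the merged cluster BR
  updated: d(BR,C)=25, d(BR,G)=27/2, d(BR,H)=39, d(BR,K)=69/2, d(BR,N)=32
iteration 2: select BR,G (d=27/2, Q=-425/2); attach at lengths (151/16, 65/16); label the merged cluster BGR
  updated: d(BGR,C)=55/4, d(BGR,H)=137/4, d(BGR,K)=33/2, d(BGR,N)=113/4
iteration 3: select H,K (d=6, Q=-563/4); attach at lengths (367/24, -223/24); label the merged cluster HK
  updated: d(BGR,HK)=179/8, d(C,HK)=21, d(HK,N)=21
iteration 4: select BGR,C (d=55/4, Q=-765/8); attach at lengths (265/32, 175/32); label the merged cluster BCGR
  updated: d(BCGR,HK)=237/16, d(BCGR,N)=77/4
iteration 5: select BCGR,HK (d=237/16, Q=-881/16); attach at lengths (209/32, 265/32); label the merged cluster BCGHKR
  updated: d(BCGHKR,N)=407/32
iteration 6: select BCGHKR,N (d=407/32); attach at lengths (407/64, 407/64); label the merged cluster BCGHKNR
final tree: (((((B:3,R:5):151/16,G:65/16):265/32,C:175/32):209/32,(H:367/24,K:-223/24):265/32):407/64,N:407/64)
total length: 2201/32

2201/32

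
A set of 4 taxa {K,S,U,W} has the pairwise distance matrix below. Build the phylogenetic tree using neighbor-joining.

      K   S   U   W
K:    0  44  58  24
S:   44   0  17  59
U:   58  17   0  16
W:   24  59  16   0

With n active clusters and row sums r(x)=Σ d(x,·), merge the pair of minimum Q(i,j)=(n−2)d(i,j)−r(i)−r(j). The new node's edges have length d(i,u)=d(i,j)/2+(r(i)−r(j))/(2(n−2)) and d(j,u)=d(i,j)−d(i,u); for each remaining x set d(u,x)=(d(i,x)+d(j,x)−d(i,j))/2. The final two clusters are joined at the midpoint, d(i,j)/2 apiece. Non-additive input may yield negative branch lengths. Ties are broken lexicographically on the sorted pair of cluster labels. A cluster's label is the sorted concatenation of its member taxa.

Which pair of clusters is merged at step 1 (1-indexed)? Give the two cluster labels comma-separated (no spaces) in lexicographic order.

iteration 1: select K,W (d=24, Q=-177); attach at lengths (75/4, 21/4); label the merged cluster KW
  updated: d(KW,S)=79/2, d(KW,U)=25
iteration 2: select KW,S (d=79/2, Q=-163/2); attach at lengths (95/4, 63/4); label the merged cluster KSW
  updated: d(KSW,U)=5/4
iteration 3: select KSW,U (d=5/4); attach at lengths (5/8, 5/8); label the merged cluster KSUW
final tree: (((K:75/4,W:21/4):95/4,S:63/4):5/8,U:5/8)
total length: 259/4

K,W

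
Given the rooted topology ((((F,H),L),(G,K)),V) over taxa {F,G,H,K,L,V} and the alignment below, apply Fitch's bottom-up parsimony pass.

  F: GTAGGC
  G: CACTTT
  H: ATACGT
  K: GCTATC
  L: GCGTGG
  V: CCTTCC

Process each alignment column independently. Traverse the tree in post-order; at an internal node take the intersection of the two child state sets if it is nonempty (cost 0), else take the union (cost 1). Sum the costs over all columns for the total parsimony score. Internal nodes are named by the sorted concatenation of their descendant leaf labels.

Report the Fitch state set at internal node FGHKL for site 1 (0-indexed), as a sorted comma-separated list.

[col 0] FH: children F:{G}, H:{A} ∪→ {A,G}; cost 1
[col 0] FHL: children FH:{A,G}, L:{G} ∩→ {G}; cost 0
[col 0] GK: children G:{C}, K:{G} ∪→ {C,G}; cost 1
[col 0] FGHKL: children FHL:{G}, GK:{C,G} ∩→ {G}; cost 0
[col 0] FGHKLV: children FGHKL:{G}, V:{C} ∪→ {C,G}; cost 1
[col 1] FH: children F:{T}, H:{T} ∩→ {T}; cost 0
[col 1] FHL: children FH:{T}, L:{C} ∪→ {C,T}; cost 1
[col 1] GK: children G:{A}, K:{C} ∪→ {A,C}; cost 1
[col 1] FGHKL: children FHL:{C,T}, GK:{A,C} ∩→ {C}; cost 0
[col 1] FGHKLV: children FGHKL:{C}, V:{C} ∩→ {C}; cost 0
[col 2] FH: children F:{A}, H:{A} ∩→ {A}; cost 0
[col 2] FHL: children FH:{A}, L:{G} ∪→ {A,G}; cost 1
[col 2] GK: children G:{C}, K:{T} ∪→ {C,T}; cost 1
[col 2] FGHKL: children FHL:{A,G}, GK:{C,T} ∪→ {A,C,G,T}; cost 1
[col 2] FGHKLV: children FGHKL:{A,C,G,T}, V:{T} ∩→ {T}; cost 0
[col 3] FH: children F:{G}, H:{C} ∪→ {C,G}; cost 1
[col 3] FHL: children FH:{C,G}, L:{T} ∪→ {C,G,T}; cost 1
[col 3] GK: children G:{T}, K:{A} ∪→ {A,T}; cost 1
[col 3] FGHKL: children FHL:{C,G,T}, GK:{A,T} ∩→ {T}; cost 0
[col 3] FGHKLV: children FGHKL:{T}, V:{T} ∩→ {T}; cost 0
[col 4] FH: children F:{G}, H:{G} ∩→ {G}; cost 0
[col 4] FHL: children FH:{G}, L:{G} ∩→ {G}; cost 0
[col 4] GK: children G:{T}, K:{T} ∩→ {T}; cost 0
[col 4] FGHKL: children FHL:{G}, GK:{T} ∪→ {G,T}; cost 1
[col 4] FGHKLV: children FGHKL:{G,T}, V:{C} ∪→ {C,G,T}; cost 1
[col 5] FH: children F:{C}, H:{T} ∪→ {C,T}; cost 1
[col 5] FHL: children FH:{C,T}, L:{G} ∪→ {C,G,T}; cost 1
[col 5] GK: children G:{T}, K:{C} ∪→ {C,T}; cost 1
[col 5] FGHKL: children FHL:{C,G,T}, GK:{C,T} ∩→ {C,T}; cost 0
[col 5] FGHKLV: children FGHKL:{C,T}, V:{C} ∩→ {C}; cost 0
per-site changes: [3, 2, 3, 3, 2, 3]; total = 16

C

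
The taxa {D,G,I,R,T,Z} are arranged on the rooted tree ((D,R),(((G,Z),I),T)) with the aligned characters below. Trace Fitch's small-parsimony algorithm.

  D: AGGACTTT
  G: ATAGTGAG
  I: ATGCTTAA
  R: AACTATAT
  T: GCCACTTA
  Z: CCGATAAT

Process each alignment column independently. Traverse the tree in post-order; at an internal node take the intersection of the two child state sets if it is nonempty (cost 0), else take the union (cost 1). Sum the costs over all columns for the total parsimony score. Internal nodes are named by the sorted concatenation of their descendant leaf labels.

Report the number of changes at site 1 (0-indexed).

[col 0] DR: children D:{A}, R:{A} ∩→ {A}; cost 0
[col 0] GZ: children G:{A}, Z:{C} ∪→ {A,C}; cost 1
[col 0] GIZ: children GZ:{A,C}, I:{A} ∩→ {A}; cost 0
[col 0] GITZ: children GIZ:{A}, T:{G} ∪→ {A,G}; cost 1
[col 0] DGIRTZ: children DR:{A}, GITZ:{A,G} ∩→ {A}; cost 0
[col 1] DR: children D:{G}, R:{A} ∪→ {A,G}; cost 1
[col 1] GZ: children G:{T}, Z:{C} ∪→ {C,T}; cost 1
[col 1] GIZ: children GZ:{C,T}, I:{T} ∩→ {T}; cost 0
[col 1] GITZ: children GIZ:{T}, T:{C} ∪→ {C,T}; cost 1
[col 1] DGIRTZ: children DR:{A,G}, GITZ:{C,T} ∪→ {A,C,G,T}; cost 1
[col 2] DR: children D:{G}, R:{C} ∪→ {C,G}; cost 1
[col 2] GZ: children G:{A}, Z:{G} ∪→ {A,G}; cost 1
[col 2] GIZ: children GZ:{A,G}, I:{G} ∩→ {G}; cost 0
[col 2] GITZ: children GIZ:{G}, T:{C} ∪→ {C,G}; cost 1
[col 2] DGIRTZ: children DR:{C,G}, GITZ:{C,G} ∩→ {C,G}; cost 0
[col 3] DR: children D:{A}, R:{T} ∪→ {A,T}; cost 1
[col 3] GZ: children G:{G}, Z:{A} ∪→ {A,G}; cost 1
[col 3] GIZ: children GZ:{A,G}, I:{C} ∪→ {A,C,G}; cost 1
[col 3] GITZ: children GIZ:{A,C,G}, T:{A} ∩→ {A}; cost 0
[col 3] DGIRTZ: children DR:{A,T}, GITZ:{A} ∩→ {A}; cost 0
[col 4] DR: children D:{C}, R:{A} ∪→ {A,C}; cost 1
[col 4] GZ: children G:{T}, Z:{T} ∩→ {T}; cost 0
[col 4] GIZ: children GZ:{T}, I:{T} ∩→ {T}; cost 0
[col 4] GITZ: children GIZ:{T}, T:{C} ∪→ {C,T}; cost 1
[col 4] DGIRTZ: children DR:{A,C}, GITZ:{C,T} ∩→ {C}; cost 0
[col 5] DR: children D:{T}, R:{T} ∩→ {T}; cost 0
[col 5] GZ: children G:{G}, Z:{A} ∪→ {A,G}; cost 1
[col 5] GIZ: children GZ:{A,G}, I:{T} ∪→ {A,G,T}; cost 1
[col 5] GITZ: children GIZ:{A,G,T}, T:{T} ∩→ {T}; cost 0
[col 5] DGIRTZ: children DR:{T}, GITZ:{T} ∩→ {T}; cost 0
[col 6] DR: children D:{T}, R:{A} ∪→ {A,T}; cost 1
[col 6] GZ: children G:{A}, Z:{A} ∩→ {A}; cost 0
[col 6] GIZ: children GZ:{A}, I:{A} ∩→ {A}; cost 0
[col 6] GITZ: children GIZ:{A}, T:{T} ∪→ {A,T}; cost 1
[col 6] DGIRTZ: children DR:{A,T}, GITZ:{A,T} ∩→ {A,T}; cost 0
[col 7] DR: children D:{T}, R:{T} ∩→ {T}; cost 0
[col 7] GZ: children G:{G}, Z:{T} ∪→ {G,T}; cost 1
[col 7] GIZ: children GZ:{G,T}, I:{A} ∪→ {A,G,T}; cost 1
[col 7] GITZ: children GIZ:{A,G,T}, T:{A} ∩→ {A}; cost 0
[col 7] DGIRTZ: children DR:{T}, GITZ:{A} ∪→ {A,T}; cost 1
per-site changes: [2, 4, 3, 3, 2, 2, 2, 3]; total = 21

4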